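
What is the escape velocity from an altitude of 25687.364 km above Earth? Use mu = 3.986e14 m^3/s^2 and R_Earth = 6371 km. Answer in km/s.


r = 6371.0 + 25687.364 = 32058.3640 km = 3.2058364e+07 m
v_esc = sqrt(2*mu/r) = sqrt(2*3.986e14 / 3.2058364e+07)
v_esc = 4986.6968 m/s = 4.9867 km/s

4.9867 km/s


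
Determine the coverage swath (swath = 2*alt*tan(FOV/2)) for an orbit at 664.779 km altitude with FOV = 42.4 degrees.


FOV = 42.4 deg = 0.7400196 rad
swath = 2 * alt * tan(FOV/2) = 2 * 664.779 * tan(0.3700098)
swath = 2 * 664.779 * 0.3878744
swath = 515.7016 km

515.7016 km


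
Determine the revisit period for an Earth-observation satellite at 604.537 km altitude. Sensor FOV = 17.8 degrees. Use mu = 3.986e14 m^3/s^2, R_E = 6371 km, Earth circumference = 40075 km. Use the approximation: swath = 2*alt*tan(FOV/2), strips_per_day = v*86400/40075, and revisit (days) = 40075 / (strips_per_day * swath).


swath = 2*604.537*tan(0.1553343) = 189.3359 km
v = sqrt(mu/r) = 7559.2694 m/s = 7.5593 km/s
strips/day = v*86400/40075 = 7.5593*86400/40075 = 16.2975
coverage/day = strips * swath = 16.2975 * 189.3359 = 3085.6956 km
revisit = 40075 / 3085.6956 = 12.9873 days

12.9873 days


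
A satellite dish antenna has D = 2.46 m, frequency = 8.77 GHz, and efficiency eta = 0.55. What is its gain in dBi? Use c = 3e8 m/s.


lambda = c/f = 3e8 / 8.77e+09 = 0.03420753 m
G = eta*(pi*D/lambda)^2 = 0.55*(pi*2.46/0.03420753)^2
G = 28073.0324 (linear)
G = 10*log10(28073.0324) = 44.4829 dBi

44.4829 dBi


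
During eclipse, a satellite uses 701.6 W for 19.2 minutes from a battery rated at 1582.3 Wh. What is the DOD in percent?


E_used = P * t / 60 = 701.6 * 19.2 / 60 = 224.5120 Wh
DOD = E_used / E_total * 100 = 224.5120 / 1582.3 * 100
DOD = 14.1890 %

14.1890 %


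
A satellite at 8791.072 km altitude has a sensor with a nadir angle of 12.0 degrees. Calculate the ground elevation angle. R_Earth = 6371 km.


r = R_E + alt = 15162.0720 km
Law of sines in the satellite / Earth-center / ground-point triangle:
  sin(nadir)/R_E = sin(90 + el)/r  =>  cos(el) = (r/R_E)*sin(nadir)
cos(el) = (15162.0720 / 6371.0000) * sin(12.0 deg) = 0.4948002
el = arccos(0.4948002) = 60.3434 deg
(Earth-central angle = 90 - nadir - el = 17.6566 deg)

60.3434 degrees


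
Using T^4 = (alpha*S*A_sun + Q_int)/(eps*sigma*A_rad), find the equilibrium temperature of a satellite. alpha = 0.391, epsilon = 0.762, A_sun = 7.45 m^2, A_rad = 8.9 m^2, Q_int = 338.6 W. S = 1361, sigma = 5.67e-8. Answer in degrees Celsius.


Numerator = alpha*S*A_sun + Q_int = 0.391*1361*7.45 + 338.6 = 4303.1250 W
Denominator = eps*sigma*A_rad = 0.762*5.67e-8*8.9 = 3.8452806e-07 W/K^4
T^4 = 1.1190666e+10 K^4
T = 325.2475 K = 52.0975 C

52.0975 degrees Celsius


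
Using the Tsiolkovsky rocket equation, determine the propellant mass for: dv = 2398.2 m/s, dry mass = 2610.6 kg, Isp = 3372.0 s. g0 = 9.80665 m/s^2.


ve = Isp * g0 = 3372.0 * 9.80665 = 33068.023800 m/s
mass ratio = exp(dv/ve) = exp(2398.2/33068.023800) = 1.07521779
m_prop = m_dry * (mr - 1) = 2610.6 * (1.07521779 - 1)
m_prop = 196.3636 kg

196.3636 kg


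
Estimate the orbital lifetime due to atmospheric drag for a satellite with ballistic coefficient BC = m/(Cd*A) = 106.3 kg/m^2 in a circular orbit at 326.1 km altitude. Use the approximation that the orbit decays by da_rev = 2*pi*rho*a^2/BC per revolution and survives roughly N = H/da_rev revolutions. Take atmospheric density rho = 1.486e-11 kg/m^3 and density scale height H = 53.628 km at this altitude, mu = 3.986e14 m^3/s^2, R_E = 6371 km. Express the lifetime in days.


a = R_E + alt = 6697.1000 km = 6.6971e+06 m
da_rev = 2*pi*rho*a^2/BC = 2*pi*1.486e-11*(6.6971e+06)^2/106.3 = 39.394807 m per revolution
N = H/da_rev = 53628.0000 m / 39.394807 m = 1361.2962 revolutions
P = 2*pi*sqrt(a^3/mu) = 5454.3298 s
lifetime = N*P = 1361.2962 * 5454.3298 = 7.4249583e+06 s = 85.9370 days

85.9370 days


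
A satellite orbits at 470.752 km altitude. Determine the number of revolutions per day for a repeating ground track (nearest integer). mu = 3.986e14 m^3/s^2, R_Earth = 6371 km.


r = 6.841752e+06 m
T = 2*pi*sqrt(r^3/mu) = 5631.9944 s = 93.8666 min
revs/day = 1440 / 93.8666 = 15.3409
Rounded: 15 revolutions per day

15 revolutions per day


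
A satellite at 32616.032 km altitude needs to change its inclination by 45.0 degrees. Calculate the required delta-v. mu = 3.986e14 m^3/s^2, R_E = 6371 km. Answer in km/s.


r = 38987.0320 km = 3.8987032e+07 m
V = sqrt(mu/r) = 3197.4853 m/s
di = 45.0 deg = 0.7853982 rad
dV = 2*V*sin(di/2) = 2*3197.4853*sin(0.3926991)
dV = 2447.2493 m/s = 2.4472 km/s

2.4472 km/s


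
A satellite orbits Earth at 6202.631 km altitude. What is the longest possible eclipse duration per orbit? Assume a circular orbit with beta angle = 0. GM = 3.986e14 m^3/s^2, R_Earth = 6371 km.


r = 12573.6310 km
T = 233.8574 min
Eclipse fraction = arcsin(R_E/r)/pi = arcsin(6371.0000/12573.6310)/pi
= arcsin(0.5066953)/pi = 0.1691331
Eclipse duration = 0.1691331 * 233.8574 = 39.5530 min

39.5530 minutes


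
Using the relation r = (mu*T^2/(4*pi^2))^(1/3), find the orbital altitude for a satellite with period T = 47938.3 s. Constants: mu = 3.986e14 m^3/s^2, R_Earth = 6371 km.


T = 47938.3 s
r = (mu*T^2/(4*pi^2))^(1/3) = (3.986e14 * 47938.3^2 / (4*pi^2))^(1/3)
r = 2.8522063e+07 m = 28522.0632 km
alt = r - R_E = 28522.0632 - 6371 = 22151.0632 km

22151.0632 km


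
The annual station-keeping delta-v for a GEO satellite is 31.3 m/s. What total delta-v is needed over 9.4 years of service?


dV = rate * years = 31.3 * 9.4
dV = 294.2200 m/s

294.2200 m/s


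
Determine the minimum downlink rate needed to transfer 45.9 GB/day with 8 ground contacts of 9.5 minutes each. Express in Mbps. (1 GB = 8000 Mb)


total contact time = 8 * 9.5 * 60 = 4560.0000 s
data = 45.9 GB = 367200.0000 Mb
rate = 367200.0000 / 4560.0000 = 80.5263 Mbps

80.5263 Mbps


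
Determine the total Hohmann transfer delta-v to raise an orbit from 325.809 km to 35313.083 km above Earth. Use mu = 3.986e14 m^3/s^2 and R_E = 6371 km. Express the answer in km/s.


r1 = 6696.8090 km = 6.696809e+06 m
r2 = 41684.0830 km = 4.1684083e+07 m
dv1 = sqrt(mu/r1)*(sqrt(2*r2/(r1+r2)) - 1) = 2412.4200 m/s
dv2 = sqrt(mu/r2)*(1 - sqrt(2*r1/(r1+r2))) = 1465.2836 m/s
total dv = |dv1| + |dv2| = 2412.4200 + 1465.2836 = 3877.7037 m/s = 3.8777 km/s

3.8777 km/s


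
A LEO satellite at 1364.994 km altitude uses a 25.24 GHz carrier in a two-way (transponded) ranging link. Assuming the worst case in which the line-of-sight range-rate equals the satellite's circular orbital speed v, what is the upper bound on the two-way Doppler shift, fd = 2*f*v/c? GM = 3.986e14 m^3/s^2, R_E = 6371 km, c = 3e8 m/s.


r = 7.735994e+06 m
v = sqrt(mu/r) = 7178.1179 m/s (worst-case radial velocity)
f = 25.24 GHz = 2.524e+10 Hz
fd = 2*f*v/c = 2*2.524e+10*7178.1179/3.0e+08
fd = 1.207838e+06 Hz

1.2078e+06 Hz


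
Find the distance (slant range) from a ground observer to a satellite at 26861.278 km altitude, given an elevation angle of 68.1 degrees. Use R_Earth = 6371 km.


h = 26861.278 km, el = 68.1 deg
d = -R_E*sin(el) + sqrt((R_E*sin(el))^2 + 2*R_E*h + h^2)
d = -6371.0000*sin(1.1886) + sqrt((6371.0000*0.9278363)^2 + 2*6371.0000*26861.278 + 26861.278^2)
d = 27235.9644 km

27235.9644 km


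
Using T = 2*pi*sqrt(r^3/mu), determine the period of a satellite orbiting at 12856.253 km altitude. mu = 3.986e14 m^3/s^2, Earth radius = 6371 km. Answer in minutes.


r = 19227.2530 km = 1.9227253e+07 m
T = 2*pi*sqrt(r^3/mu) = 2*pi*sqrt(7.1080704e+21 / 3.986e14)
T = 26533.0443 s = 442.2174 min

442.2174 minutes


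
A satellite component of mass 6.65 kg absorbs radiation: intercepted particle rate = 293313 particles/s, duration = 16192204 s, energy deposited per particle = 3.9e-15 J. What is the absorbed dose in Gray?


Total energy deposited = rate * time * E_per
  = 293313 * 16192204 * 3.9e-15 = 0.0185226 J
Dose = E_total / mass = 0.0185226 / 6.65
Dose = 0.002785353 Gy

0.0028 Gy


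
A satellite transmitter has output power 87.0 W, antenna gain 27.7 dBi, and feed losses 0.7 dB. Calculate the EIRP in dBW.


Pt = 87.0 W = 19.3952 dBW
EIRP = Pt_dBW + Gt - losses = 19.3952 + 27.7 - 0.7 = 46.3952 dBW

46.3952 dBW


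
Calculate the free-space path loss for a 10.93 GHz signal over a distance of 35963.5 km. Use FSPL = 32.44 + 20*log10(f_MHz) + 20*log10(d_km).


f = 10.93 GHz = 10930.0000 MHz
d = 35963.5 km
FSPL = 32.44 + 20*log10(10930.0000) + 20*log10(35963.5)
FSPL = 32.44 + 80.7724 + 91.1172
FSPL = 204.3296 dB

204.3296 dB


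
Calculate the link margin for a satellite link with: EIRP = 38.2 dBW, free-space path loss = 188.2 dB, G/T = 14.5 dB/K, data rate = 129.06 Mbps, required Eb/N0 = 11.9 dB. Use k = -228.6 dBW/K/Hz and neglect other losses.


C/N0 = EIRP - FSPL + G/T - k = 38.2 - 188.2 + 14.5 - (-228.6)
C/N0 = 93.1000 dB-Hz
R_b = 129.06 Mbps = 1.2906e+08 bps -> 10*log10(R_b) = 81.1079 dB-Hz
Eb/N0 = C/N0 - 10*log10(R_b) = 93.1000 - 81.1079 = 11.9921 dB
Margin = Eb/N0 - Eb/N0_req = 11.9921 - 11.9 = 0.09208339 dB (link closes)

0.0921 dB


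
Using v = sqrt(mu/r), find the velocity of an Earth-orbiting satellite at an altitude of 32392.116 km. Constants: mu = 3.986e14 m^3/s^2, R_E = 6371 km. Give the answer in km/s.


r = R_E + alt = 6371.0 + 32392.116 = 38763.1160 km = 3.8763116e+07 m
v = sqrt(mu/r) = sqrt(3.986e14 / 3.8763116e+07) = 3206.7072 m/s = 3.2067 km/s

3.2067 km/s


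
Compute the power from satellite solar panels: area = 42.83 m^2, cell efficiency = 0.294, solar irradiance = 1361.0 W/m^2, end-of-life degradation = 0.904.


P = area * eta * S * degradation
P = 42.83 * 0.294 * 1361.0 * 0.904
P = 15492.5163 W

15492.5163 W


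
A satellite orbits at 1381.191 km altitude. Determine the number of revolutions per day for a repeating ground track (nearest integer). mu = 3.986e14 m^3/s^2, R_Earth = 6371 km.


r = 7.752191e+06 m
T = 2*pi*sqrt(r^3/mu) = 6792.7858 s = 113.2131 min
revs/day = 1440 / 113.2131 = 12.7194
Rounded: 13 revolutions per day

13 revolutions per day


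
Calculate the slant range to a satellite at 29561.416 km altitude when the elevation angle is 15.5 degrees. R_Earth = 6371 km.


h = 29561.416 km, el = 15.5 deg
d = -R_E*sin(el) + sqrt((R_E*sin(el))^2 + 2*R_E*h + h^2)
d = -6371.0000*sin(0.270526) + sqrt((6371.0000*0.2672384)^2 + 2*6371.0000*29561.416 + 29561.416^2)
d = 33701.4868 km

33701.4868 km


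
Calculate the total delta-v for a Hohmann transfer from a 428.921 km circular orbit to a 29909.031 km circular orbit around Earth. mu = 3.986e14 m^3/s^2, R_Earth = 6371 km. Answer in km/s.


r1 = 6799.9210 km = 6.799921e+06 m
r2 = 36280.0310 km = 3.6280031e+07 m
dv1 = sqrt(mu/r1)*(sqrt(2*r2/(r1+r2)) - 1) = 2280.1133 m/s
dv2 = sqrt(mu/r2)*(1 - sqrt(2*r1/(r1+r2))) = 1452.2660 m/s
total dv = |dv1| + |dv2| = 2280.1133 + 1452.2660 = 3732.3793 m/s = 3.7324 km/s

3.7324 km/s


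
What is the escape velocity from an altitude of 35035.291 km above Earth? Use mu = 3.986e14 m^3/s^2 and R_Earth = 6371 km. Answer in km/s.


r = 6371.0 + 35035.291 = 41406.2910 km = 4.1406291e+07 m
v_esc = sqrt(2*mu/r) = sqrt(2*3.986e14 / 4.1406291e+07)
v_esc = 4387.8369 m/s = 4.3878 km/s

4.3878 km/s


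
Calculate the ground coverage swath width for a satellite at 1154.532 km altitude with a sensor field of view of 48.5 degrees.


FOV = 48.5 deg = 0.8464847 rad
swath = 2 * alt * tan(FOV/2) = 2 * 1154.532 * tan(0.4232423)
swath = 2 * 1154.532 * 0.4504672
swath = 1040.1575 km

1040.1575 km


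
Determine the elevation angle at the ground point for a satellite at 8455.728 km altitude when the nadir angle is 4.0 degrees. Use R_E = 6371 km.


r = R_E + alt = 14826.7280 km
Law of sines in the satellite / Earth-center / ground-point triangle:
  sin(nadir)/R_E = sin(90 + el)/r  =>  cos(el) = (r/R_E)*sin(nadir)
cos(el) = (14826.7280 / 6371.0000) * sin(4.0 deg) = 0.1623388
el = arccos(0.1623388) = 80.6573 deg
(Earth-central angle = 90 - nadir - el = 5.3427 deg)

80.6573 degrees


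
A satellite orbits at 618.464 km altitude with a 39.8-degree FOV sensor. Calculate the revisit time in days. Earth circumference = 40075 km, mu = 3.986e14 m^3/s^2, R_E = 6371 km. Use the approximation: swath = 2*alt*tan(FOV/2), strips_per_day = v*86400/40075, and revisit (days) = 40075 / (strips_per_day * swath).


swath = 2*618.464*tan(0.3473205) = 447.7617 km
v = sqrt(mu/r) = 7551.7345 m/s = 7.5517 km/s
strips/day = v*86400/40075 = 7.5517*86400/40075 = 16.2812
coverage/day = strips * swath = 16.2812 * 447.7617 = 7290.1061 km
revisit = 40075 / 7290.1061 = 5.4972 days

5.4972 days


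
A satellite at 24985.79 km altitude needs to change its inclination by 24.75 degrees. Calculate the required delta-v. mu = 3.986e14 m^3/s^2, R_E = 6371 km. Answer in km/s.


r = 31356.7900 km = 3.135679e+07 m
V = sqrt(mu/r) = 3565.3556 m/s
di = 24.75 deg = 0.431969 rad
dV = 2*V*sin(di/2) = 2*3565.3556*sin(0.2159845)
dV = 1528.1767 m/s = 1.5282 km/s

1.5282 km/s


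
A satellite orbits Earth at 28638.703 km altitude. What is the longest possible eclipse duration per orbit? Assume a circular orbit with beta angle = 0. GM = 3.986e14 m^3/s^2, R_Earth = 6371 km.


r = 35009.7030 km
T = 1086.5322 min
Eclipse fraction = arcsin(R_E/r)/pi = arcsin(6371.0000/35009.7030)/pi
= arcsin(0.1819781)/pi = 0.05825001
Eclipse duration = 0.05825001 * 1086.5322 = 63.2905 min

63.2905 minutes


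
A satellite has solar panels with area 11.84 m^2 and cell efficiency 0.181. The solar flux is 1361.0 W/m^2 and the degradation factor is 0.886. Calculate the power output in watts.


P = area * eta * S * degradation
P = 11.84 * 0.181 * 1361.0 * 0.886
P = 2584.1762 W

2584.1762 W


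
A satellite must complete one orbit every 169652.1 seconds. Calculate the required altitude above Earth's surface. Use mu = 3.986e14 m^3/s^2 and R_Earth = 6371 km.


T = 169652.1 s
r = (mu*T^2/(4*pi^2))^(1/3) = (3.986e14 * 169652.1^2 / (4*pi^2))^(1/3)
r = 6.6236699e+07 m = 66236.6988 km
alt = r - R_E = 66236.6988 - 6371 = 59865.6988 km

59865.6988 km


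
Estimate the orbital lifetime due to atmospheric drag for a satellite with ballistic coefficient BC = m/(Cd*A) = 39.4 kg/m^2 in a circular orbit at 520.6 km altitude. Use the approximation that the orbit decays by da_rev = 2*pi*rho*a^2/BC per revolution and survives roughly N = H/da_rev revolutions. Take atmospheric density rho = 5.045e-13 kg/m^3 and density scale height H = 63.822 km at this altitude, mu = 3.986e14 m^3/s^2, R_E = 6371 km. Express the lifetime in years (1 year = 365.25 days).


a = R_E + alt = 6891.6000 km = 6.8916e+06 m
da_rev = 2*pi*rho*a^2/BC = 2*pi*5.045e-13*(6.8916e+06)^2/39.4 = 3.821070 m per revolution
N = H/da_rev = 63822.0000 m / 3.821070 m = 16702.6534 revolutions
P = 2*pi*sqrt(a^3/mu) = 5693.6572 s
lifetime = N*P = 16702.6534 * 5693.6572 = 9.5099182e+07 s = 1100.6850 days
years = 1100.6850 / 365.25 = 3.0135 years

3.0135 years


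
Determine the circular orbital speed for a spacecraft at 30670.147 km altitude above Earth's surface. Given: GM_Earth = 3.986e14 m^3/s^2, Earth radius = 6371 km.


r = R_E + alt = 6371.0 + 30670.147 = 37041.1470 km = 3.7041147e+07 m
v = sqrt(mu/r) = sqrt(3.986e14 / 3.7041147e+07) = 3280.3972 m/s = 3.2804 km/s

3.2804 km/s


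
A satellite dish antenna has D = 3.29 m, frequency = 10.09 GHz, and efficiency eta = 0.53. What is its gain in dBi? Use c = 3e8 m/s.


lambda = c/f = 3e8 / 1.009e+10 = 0.02973241 m
G = eta*(pi*D/lambda)^2 = 0.53*(pi*3.29/0.02973241)^2
G = 64048.2450 (linear)
G = 10*log10(64048.2450) = 48.0651 dBi

48.0651 dBi


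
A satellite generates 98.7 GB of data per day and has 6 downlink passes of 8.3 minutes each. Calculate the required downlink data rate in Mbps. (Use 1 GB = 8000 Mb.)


total contact time = 6 * 8.3 * 60 = 2988.0000 s
data = 98.7 GB = 789600.0000 Mb
rate = 789600.0000 / 2988.0000 = 264.2570 Mbps

264.2570 Mbps


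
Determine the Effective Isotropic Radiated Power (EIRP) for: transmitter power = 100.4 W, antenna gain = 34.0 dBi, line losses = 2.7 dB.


Pt = 100.4 W = 20.0173 dBW
EIRP = Pt_dBW + Gt - losses = 20.0173 + 34.0 - 2.7 = 51.3173 dBW

51.3173 dBW


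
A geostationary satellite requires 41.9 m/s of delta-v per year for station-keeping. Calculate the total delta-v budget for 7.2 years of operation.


dV = rate * years = 41.9 * 7.2
dV = 301.6800 m/s

301.6800 m/s


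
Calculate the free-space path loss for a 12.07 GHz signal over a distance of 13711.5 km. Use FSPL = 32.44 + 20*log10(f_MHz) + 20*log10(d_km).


f = 12.07 GHz = 12070.0000 MHz
d = 13711.5 km
FSPL = 32.44 + 20*log10(12070.0000) + 20*log10(13711.5)
FSPL = 32.44 + 81.6341 + 82.7417
FSPL = 196.8158 dB

196.8158 dB


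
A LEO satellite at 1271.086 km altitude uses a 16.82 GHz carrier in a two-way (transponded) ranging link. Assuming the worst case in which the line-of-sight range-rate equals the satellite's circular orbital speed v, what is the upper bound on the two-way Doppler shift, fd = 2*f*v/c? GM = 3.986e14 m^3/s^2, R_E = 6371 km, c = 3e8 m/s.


r = 7.642086e+06 m
v = sqrt(mu/r) = 7222.0865 m/s (worst-case radial velocity)
f = 16.82 GHz = 1.682e+10 Hz
fd = 2*f*v/c = 2*1.682e+10*7222.0865/3.0e+08
fd = 809836.6349 Hz

809836.6349 Hz


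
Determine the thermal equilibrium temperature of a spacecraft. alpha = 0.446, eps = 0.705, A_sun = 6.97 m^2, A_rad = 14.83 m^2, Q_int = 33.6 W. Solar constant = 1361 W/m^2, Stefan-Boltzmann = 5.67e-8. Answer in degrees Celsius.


Numerator = alpha*S*A_sun + Q_int = 0.446*1361*6.97 + 33.6 = 4264.4318 W
Denominator = eps*sigma*A_rad = 0.705*5.67e-8*14.83 = 5.92807e-07 W/K^4
T^4 = 7.1936259e+09 K^4
T = 291.2306 K = 18.0806 C

18.0806 degrees Celsius


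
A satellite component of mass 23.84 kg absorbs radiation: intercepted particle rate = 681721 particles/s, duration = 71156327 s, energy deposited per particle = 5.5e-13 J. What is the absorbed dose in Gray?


Total energy deposited = rate * time * E_per
  = 681721 * 71156327 * 5.5e-13 = 26.6798 J
Dose = E_total / mass = 26.6798 / 23.84
Dose = 1.1191 Gy

1.1191 Gy


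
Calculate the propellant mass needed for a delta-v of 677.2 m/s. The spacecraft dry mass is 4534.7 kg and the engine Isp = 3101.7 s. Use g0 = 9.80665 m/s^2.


ve = Isp * g0 = 3101.7 * 9.80665 = 30417.286305 m/s
mass ratio = exp(dv/ve) = exp(677.2/30417.286305) = 1.02251334
m_prop = m_dry * (mr - 1) = 4534.7 * (1.02251334 - 1)
m_prop = 102.0912 kg

102.0912 kg


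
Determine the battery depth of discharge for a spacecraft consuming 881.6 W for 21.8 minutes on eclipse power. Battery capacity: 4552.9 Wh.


E_used = P * t / 60 = 881.6 * 21.8 / 60 = 320.3147 Wh
DOD = E_used / E_total * 100 = 320.3147 / 4552.9 * 100
DOD = 7.0354 %

7.0354 %


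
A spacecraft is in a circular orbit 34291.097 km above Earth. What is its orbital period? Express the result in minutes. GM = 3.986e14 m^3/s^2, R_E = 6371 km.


r = 40662.0970 km = 4.0662097e+07 m
T = 2*pi*sqrt(r^3/mu) = 2*pi*sqrt(6.7230961e+22 / 3.986e14)
T = 81601.0748 s = 1360.0179 min

1360.0179 minutes


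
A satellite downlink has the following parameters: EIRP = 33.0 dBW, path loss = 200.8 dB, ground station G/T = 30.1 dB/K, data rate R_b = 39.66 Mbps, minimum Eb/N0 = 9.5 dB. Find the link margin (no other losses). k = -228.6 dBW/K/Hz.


C/N0 = EIRP - FSPL + G/T - k = 33.0 - 200.8 + 30.1 - (-228.6)
C/N0 = 90.9000 dB-Hz
R_b = 39.66 Mbps = 3.966e+07 bps -> 10*log10(R_b) = 75.9835 dB-Hz
Eb/N0 = C/N0 - 10*log10(R_b) = 90.9000 - 75.9835 = 14.9165 dB
Margin = Eb/N0 - Eb/N0_req = 14.9165 - 9.5 = 5.4165 dB (link closes)

5.4165 dB


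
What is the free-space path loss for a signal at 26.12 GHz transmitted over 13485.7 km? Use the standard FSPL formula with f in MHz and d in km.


f = 26.12 GHz = 26120.0000 MHz
d = 13485.7 km
FSPL = 32.44 + 20*log10(26120.0000) + 20*log10(13485.7)
FSPL = 32.44 + 88.3395 + 82.5975
FSPL = 203.3769 dB

203.3769 dB


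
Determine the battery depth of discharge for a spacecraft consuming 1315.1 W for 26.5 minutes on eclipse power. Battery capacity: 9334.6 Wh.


E_used = P * t / 60 = 1315.1 * 26.5 / 60 = 580.8358 Wh
DOD = E_used / E_total * 100 = 580.8358 / 9334.6 * 100
DOD = 6.2224 %

6.2224 %


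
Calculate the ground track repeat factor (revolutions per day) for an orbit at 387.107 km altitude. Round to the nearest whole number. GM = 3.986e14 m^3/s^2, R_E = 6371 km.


r = 6.758107e+06 m
T = 2*pi*sqrt(r^3/mu) = 5529.0283 s = 92.1505 min
revs/day = 1440 / 92.1505 = 15.6266
Rounded: 16 revolutions per day

16 revolutions per day


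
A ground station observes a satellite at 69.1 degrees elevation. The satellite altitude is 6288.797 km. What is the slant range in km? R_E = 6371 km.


h = 6288.797 km, el = 69.1 deg
d = -R_E*sin(el) + sqrt((R_E*sin(el))^2 + 2*R_E*h + h^2)
d = -6371.0000*sin(1.2060) + sqrt((6371.0000*0.9342045)^2 + 2*6371.0000*6288.797 + 6288.797^2)
d = 6502.2967 km

6502.2967 km


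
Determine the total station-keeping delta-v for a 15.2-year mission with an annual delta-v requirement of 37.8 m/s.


dV = rate * years = 37.8 * 15.2
dV = 574.5600 m/s

574.5600 m/s


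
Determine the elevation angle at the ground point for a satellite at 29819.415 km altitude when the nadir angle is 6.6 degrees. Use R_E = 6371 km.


r = R_E + alt = 36190.4150 km
Law of sines in the satellite / Earth-center / ground-point triangle:
  sin(nadir)/R_E = sin(90 + el)/r  =>  cos(el) = (r/R_E)*sin(nadir)
cos(el) = (36190.4150 / 6371.0000) * sin(6.6 deg) = 0.6528996
el = arccos(0.6528996) = 49.2394 deg
(Earth-central angle = 90 - nadir - el = 34.1606 deg)

49.2394 degrees


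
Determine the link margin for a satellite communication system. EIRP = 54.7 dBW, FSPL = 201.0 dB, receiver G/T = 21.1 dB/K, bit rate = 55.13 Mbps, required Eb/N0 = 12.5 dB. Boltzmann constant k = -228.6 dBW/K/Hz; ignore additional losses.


C/N0 = EIRP - FSPL + G/T - k = 54.7 - 201.0 + 21.1 - (-228.6)
C/N0 = 103.4000 dB-Hz
R_b = 55.13 Mbps = 5.513e+07 bps -> 10*log10(R_b) = 77.4139 dB-Hz
Eb/N0 = C/N0 - 10*log10(R_b) = 103.4000 - 77.4139 = 25.9861 dB
Margin = Eb/N0 - Eb/N0_req = 25.9861 - 12.5 = 13.4861 dB (link closes)

13.4861 dB


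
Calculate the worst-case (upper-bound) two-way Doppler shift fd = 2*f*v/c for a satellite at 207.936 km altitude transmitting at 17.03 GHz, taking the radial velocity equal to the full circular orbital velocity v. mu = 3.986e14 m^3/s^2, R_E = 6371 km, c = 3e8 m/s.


r = 6.578936e+06 m
v = sqrt(mu/r) = 7783.7847 m/s (worst-case radial velocity)
f = 17.03 GHz = 1.703e+10 Hz
fd = 2*f*v/c = 2*1.703e+10*7783.7847/3.0e+08
fd = 883719.0261 Hz

883719.0261 Hz


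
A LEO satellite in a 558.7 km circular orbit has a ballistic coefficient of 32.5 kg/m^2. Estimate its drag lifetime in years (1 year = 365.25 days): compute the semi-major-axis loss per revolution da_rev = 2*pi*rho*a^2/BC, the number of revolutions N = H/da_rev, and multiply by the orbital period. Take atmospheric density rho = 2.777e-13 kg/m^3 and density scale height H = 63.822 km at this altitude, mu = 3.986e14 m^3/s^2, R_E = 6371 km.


a = R_E + alt = 6929.7000 km = 6.9297e+06 m
da_rev = 2*pi*rho*a^2/BC = 2*pi*2.777e-13*(6.9297e+06)^2/32.5 = 2.578109 m per revolution
N = H/da_rev = 63822.0000 m / 2.578109 m = 24755.3548 revolutions
P = 2*pi*sqrt(a^3/mu) = 5740.9382 s
lifetime = N*P = 24755.3548 * 5740.9382 = 1.4211896e+08 s = 1644.8954 days
years = 1644.8954 / 365.25 = 4.5035 years

4.5035 years


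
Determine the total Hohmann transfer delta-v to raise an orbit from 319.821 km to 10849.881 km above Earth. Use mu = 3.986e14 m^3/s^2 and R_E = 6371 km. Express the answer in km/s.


r1 = 6690.8210 km = 6.690821e+06 m
r2 = 17220.8810 km = 1.7220881e+07 m
dv1 = sqrt(mu/r1)*(sqrt(2*r2/(r1+r2)) - 1) = 1544.8843 m/s
dv2 = sqrt(mu/r2)*(1 - sqrt(2*r1/(r1+r2))) = 1211.9910 m/s
total dv = |dv1| + |dv2| = 1544.8843 + 1211.9910 = 2756.8754 m/s = 2.7569 km/s

2.7569 km/s


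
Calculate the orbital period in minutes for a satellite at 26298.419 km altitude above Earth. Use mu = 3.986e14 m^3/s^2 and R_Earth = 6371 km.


r = 32669.4190 km = 3.2669419e+07 m
T = 2*pi*sqrt(r^3/mu) = 2*pi*sqrt(3.4867775e+22 / 3.986e14)
T = 58765.6220 s = 979.4270 min

979.4270 minutes


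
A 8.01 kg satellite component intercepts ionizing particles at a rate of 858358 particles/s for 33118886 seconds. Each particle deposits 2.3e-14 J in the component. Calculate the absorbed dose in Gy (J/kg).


Total energy deposited = rate * time * E_per
  = 858358 * 33118886 * 2.3e-14 = 0.6538408 J
Dose = E_total / mass = 0.6538408 / 8.01
Dose = 0.08162806 Gy

0.0816 Gy


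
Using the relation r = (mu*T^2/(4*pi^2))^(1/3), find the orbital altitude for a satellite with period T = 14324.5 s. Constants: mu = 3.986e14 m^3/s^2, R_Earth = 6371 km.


T = 14324.5 s
r = (mu*T^2/(4*pi^2))^(1/3) = (3.986e14 * 14324.5^2 / (4*pi^2))^(1/3)
r = 1.2748101e+07 m = 12748.1011 km
alt = r - R_E = 12748.1011 - 6371 = 6377.1011 km

6377.1011 km


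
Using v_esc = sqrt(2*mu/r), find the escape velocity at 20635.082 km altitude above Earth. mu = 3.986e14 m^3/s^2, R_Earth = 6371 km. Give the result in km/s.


r = 6371.0 + 20635.082 = 27006.0820 km = 2.7006082e+07 m
v_esc = sqrt(2*mu/r) = sqrt(2*3.986e14 / 2.7006082e+07)
v_esc = 5433.1645 m/s = 5.4332 km/s

5.4332 km/s


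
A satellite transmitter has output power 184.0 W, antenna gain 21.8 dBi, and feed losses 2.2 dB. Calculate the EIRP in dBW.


Pt = 184.0 W = 22.6482 dBW
EIRP = Pt_dBW + Gt - losses = 22.6482 + 21.8 - 2.2 = 42.2482 dBW

42.2482 dBW


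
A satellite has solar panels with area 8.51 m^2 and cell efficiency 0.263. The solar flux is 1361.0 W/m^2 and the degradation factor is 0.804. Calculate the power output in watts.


P = area * eta * S * degradation
P = 8.51 * 0.263 * 1361.0 * 0.804
P = 2449.0603 W

2449.0603 W


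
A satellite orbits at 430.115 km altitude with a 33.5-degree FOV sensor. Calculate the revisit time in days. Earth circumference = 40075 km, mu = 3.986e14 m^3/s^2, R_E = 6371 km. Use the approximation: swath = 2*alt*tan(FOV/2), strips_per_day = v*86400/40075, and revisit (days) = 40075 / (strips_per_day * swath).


swath = 2*430.115*tan(0.2923426) = 258.8998 km
v = sqrt(mu/r) = 7655.5886 m/s = 7.6556 km/s
strips/day = v*86400/40075 = 7.6556*86400/40075 = 16.5051
coverage/day = strips * swath = 16.5051 * 258.8998 = 4273.1741 km
revisit = 40075 / 4273.1741 = 9.3783 days

9.3783 days


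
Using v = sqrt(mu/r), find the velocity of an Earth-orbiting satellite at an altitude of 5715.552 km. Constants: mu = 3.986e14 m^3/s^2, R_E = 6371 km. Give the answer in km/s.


r = R_E + alt = 6371.0 + 5715.552 = 12086.5520 km = 1.2086552e+07 m
v = sqrt(mu/r) = sqrt(3.986e14 / 1.2086552e+07) = 5742.7173 m/s = 5.7427 km/s

5.7427 km/s


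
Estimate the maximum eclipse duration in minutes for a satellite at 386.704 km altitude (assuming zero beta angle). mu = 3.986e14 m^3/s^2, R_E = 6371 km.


r = 6757.7040 km
T = 92.1422 min
Eclipse fraction = arcsin(R_E/r)/pi = arcsin(6371.0000/6757.7040)/pi
= arcsin(0.9427758)/pi = 0.3917948
Eclipse duration = 0.3917948 * 92.1422 = 36.1009 min

36.1009 minutes


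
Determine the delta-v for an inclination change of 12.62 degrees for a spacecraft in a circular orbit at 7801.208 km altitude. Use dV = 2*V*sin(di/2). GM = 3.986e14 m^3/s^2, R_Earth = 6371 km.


r = 14172.2080 km = 1.4172208e+07 m
V = sqrt(mu/r) = 5303.3451 m/s
di = 12.62 deg = 0.2202606 rad
dV = 2*V*sin(di/2) = 2*5303.3451*sin(0.1101303)
dV = 1165.7579 m/s = 1.1658 km/s

1.1658 km/s


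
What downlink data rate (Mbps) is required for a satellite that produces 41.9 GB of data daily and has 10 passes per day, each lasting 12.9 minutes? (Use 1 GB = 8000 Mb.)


total contact time = 10 * 12.9 * 60 = 7740.0000 s
data = 41.9 GB = 335200.0000 Mb
rate = 335200.0000 / 7740.0000 = 43.3075 Mbps

43.3075 Mbps


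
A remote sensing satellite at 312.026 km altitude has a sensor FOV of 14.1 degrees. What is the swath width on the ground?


FOV = 14.1 deg = 0.2460914 rad
swath = 2 * alt * tan(FOV/2) = 2 * 312.026 * tan(0.1230457)
swath = 2 * 312.026 * 0.1236705
swath = 77.1768 km

77.1768 km


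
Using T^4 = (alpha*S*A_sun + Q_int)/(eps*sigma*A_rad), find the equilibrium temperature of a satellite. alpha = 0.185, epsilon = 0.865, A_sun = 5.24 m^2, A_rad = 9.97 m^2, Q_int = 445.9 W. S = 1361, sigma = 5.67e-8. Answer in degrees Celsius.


Numerator = alpha*S*A_sun + Q_int = 0.185*1361*5.24 + 445.9 = 1765.2534 W
Denominator = eps*sigma*A_rad = 0.865*5.67e-8*9.97 = 4.8898364e-07 W/K^4
T^4 = 3.610046e+09 K^4
T = 245.1197 K = -28.0303 C

-28.0303 degrees Celsius


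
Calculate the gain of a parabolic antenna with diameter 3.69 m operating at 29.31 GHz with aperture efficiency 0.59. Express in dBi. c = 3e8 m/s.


lambda = c/f = 3e8 / 2.931e+10 = 0.01023541 m
G = eta*(pi*D/lambda)^2 = 0.59*(pi*3.69/0.01023541)^2
G = 756821.7713 (linear)
G = 10*log10(756821.7713) = 58.7899 dBi

58.7899 dBi


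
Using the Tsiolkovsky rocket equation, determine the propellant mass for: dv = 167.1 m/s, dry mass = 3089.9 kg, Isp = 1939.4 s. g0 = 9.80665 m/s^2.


ve = Isp * g0 = 1939.4 * 9.80665 = 19019.017010 m/s
mass ratio = exp(dv/ve) = exp(167.1/19019.017010) = 1.00882465
m_prop = m_dry * (mr - 1) = 3089.9 * (1.00882465 - 1)
m_prop = 27.2673 kg

27.2673 kg


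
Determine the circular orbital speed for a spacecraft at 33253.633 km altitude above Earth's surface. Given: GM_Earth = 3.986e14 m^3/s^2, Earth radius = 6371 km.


r = R_E + alt = 6371.0 + 33253.633 = 39624.6330 km = 3.9624633e+07 m
v = sqrt(mu/r) = sqrt(3.986e14 / 3.9624633e+07) = 3171.6556 m/s = 3.1717 km/s

3.1717 km/s


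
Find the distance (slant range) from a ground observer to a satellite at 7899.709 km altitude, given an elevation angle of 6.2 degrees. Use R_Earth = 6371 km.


h = 7899.709 km, el = 6.2 deg
d = -R_E*sin(el) + sqrt((R_E*sin(el))^2 + 2*R_E*h + h^2)
d = -6371.0000*sin(0.1082104) + sqrt((6371.0000*0.1079994)^2 + 2*6371.0000*7899.709 + 7899.709^2)
d = 12100.0918 km

12100.0918 km


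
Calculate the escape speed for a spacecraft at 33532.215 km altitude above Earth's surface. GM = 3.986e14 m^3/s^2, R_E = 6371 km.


r = 6371.0 + 33532.215 = 39903.2150 km = 3.9903215e+07 m
v_esc = sqrt(2*mu/r) = sqrt(2*3.986e14 / 3.9903215e+07)
v_esc = 4469.7136 m/s = 4.4697 km/s

4.4697 km/s


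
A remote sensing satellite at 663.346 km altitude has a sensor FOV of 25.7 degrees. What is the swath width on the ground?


FOV = 25.7 deg = 0.4485496 rad
swath = 2 * alt * tan(FOV/2) = 2 * 663.346 * tan(0.2242748)
swath = 2 * 663.346 * 0.2281123
swath = 302.6348 km

302.6348 km


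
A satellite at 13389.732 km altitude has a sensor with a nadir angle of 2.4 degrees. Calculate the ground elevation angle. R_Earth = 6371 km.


r = R_E + alt = 19760.7320 km
Law of sines in the satellite / Earth-center / ground-point triangle:
  sin(nadir)/R_E = sin(90 + el)/r  =>  cos(el) = (r/R_E)*sin(nadir)
cos(el) = (19760.7320 / 6371.0000) * sin(2.4 deg) = 0.1298844
el = arccos(0.1298844) = 82.5371 deg
(Earth-central angle = 90 - nadir - el = 5.0629 deg)

82.5371 degrees


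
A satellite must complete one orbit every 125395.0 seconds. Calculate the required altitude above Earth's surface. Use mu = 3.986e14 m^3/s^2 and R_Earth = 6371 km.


T = 125395.0 s
r = (mu*T^2/(4*pi^2))^(1/3) = (3.986e14 * 125395.0^2 / (4*pi^2))^(1/3)
r = 5.4147615e+07 m = 54147.6150 km
alt = r - R_E = 54147.6150 - 6371 = 47776.6150 km

47776.6150 km


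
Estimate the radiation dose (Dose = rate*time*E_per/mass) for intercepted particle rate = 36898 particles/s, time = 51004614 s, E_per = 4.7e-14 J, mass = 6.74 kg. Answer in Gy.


Total energy deposited = rate * time * E_per
  = 36898 * 51004614 * 4.7e-14 = 0.08845251 J
Dose = E_total / mass = 0.08845251 / 6.74
Dose = 0.01312352 Gy

0.0131 Gy


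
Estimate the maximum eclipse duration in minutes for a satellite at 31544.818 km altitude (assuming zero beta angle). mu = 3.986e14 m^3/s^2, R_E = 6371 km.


r = 37915.8180 km
T = 1224.5897 min
Eclipse fraction = arcsin(R_E/r)/pi = arcsin(6371.0000/37915.8180)/pi
= arcsin(0.1680301)/pi = 0.05374059
Eclipse duration = 0.05374059 * 1224.5897 = 65.8102 min

65.8102 minutes


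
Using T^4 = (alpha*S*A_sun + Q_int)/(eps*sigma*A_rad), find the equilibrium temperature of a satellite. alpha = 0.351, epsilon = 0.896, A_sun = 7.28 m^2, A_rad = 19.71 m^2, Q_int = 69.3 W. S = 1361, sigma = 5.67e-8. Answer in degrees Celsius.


Numerator = alpha*S*A_sun + Q_int = 0.351*1361*7.28 + 69.3 = 3547.0361 W
Denominator = eps*sigma*A_rad = 0.896*5.67e-8*19.71 = 1.0013311e-06 W/K^4
T^4 = 3.542321e+09 K^4
T = 243.9619 K = -29.1881 C

-29.1881 degrees Celsius


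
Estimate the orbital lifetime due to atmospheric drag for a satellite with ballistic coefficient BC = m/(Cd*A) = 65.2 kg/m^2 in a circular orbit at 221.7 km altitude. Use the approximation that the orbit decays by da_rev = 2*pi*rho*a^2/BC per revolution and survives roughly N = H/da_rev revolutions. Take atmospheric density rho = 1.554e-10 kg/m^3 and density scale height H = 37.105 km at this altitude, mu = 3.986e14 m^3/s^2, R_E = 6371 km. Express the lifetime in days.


a = R_E + alt = 6592.7000 km = 6.5927e+06 m
da_rev = 2*pi*rho*a^2/BC = 2*pi*1.554e-10*(6.5927e+06)^2/65.2 = 650.893470 m per revolution
N = H/da_rev = 37105.0000 m / 650.893470 m = 57.0063 revolutions
P = 2*pi*sqrt(a^3/mu) = 5327.2882 s
lifetime = N*P = 57.0063 * 5327.2882 = 303688.7564 s = 3.5149 days

3.5149 days


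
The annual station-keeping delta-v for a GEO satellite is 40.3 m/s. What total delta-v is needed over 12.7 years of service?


dV = rate * years = 40.3 * 12.7
dV = 511.8100 m/s

511.8100 m/s


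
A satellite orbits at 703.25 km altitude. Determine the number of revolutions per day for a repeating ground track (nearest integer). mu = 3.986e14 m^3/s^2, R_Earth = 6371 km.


r = 7.07425e+06 m
T = 2*pi*sqrt(r^3/mu) = 5921.5013 s = 98.6917 min
revs/day = 1440 / 98.6917 = 14.5909
Rounded: 15 revolutions per day

15 revolutions per day


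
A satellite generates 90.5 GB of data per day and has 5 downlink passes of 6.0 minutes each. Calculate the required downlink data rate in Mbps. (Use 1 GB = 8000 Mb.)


total contact time = 5 * 6.0 * 60 = 1800.0000 s
data = 90.5 GB = 724000.0000 Mb
rate = 724000.0000 / 1800.0000 = 402.2222 Mbps

402.2222 Mbps


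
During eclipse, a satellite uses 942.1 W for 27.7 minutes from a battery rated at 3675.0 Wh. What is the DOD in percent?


E_used = P * t / 60 = 942.1 * 27.7 / 60 = 434.9362 Wh
DOD = E_used / E_total * 100 = 434.9362 / 3675.0 * 100
DOD = 11.8350 %

11.8350 %


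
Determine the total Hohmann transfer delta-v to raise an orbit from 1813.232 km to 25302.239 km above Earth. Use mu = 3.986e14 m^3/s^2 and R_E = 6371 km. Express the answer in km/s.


r1 = 8184.2320 km = 8.184232e+06 m
r2 = 31673.2390 km = 3.1673239e+07 m
dv1 = sqrt(mu/r1)*(sqrt(2*r2/(r1+r2)) - 1) = 1819.2596 m/s
dv2 = sqrt(mu/r2)*(1 - sqrt(2*r1/(r1+r2))) = 1274.1228 m/s
total dv = |dv1| + |dv2| = 1819.2596 + 1274.1228 = 3093.3824 m/s = 3.0934 km/s

3.0934 km/s


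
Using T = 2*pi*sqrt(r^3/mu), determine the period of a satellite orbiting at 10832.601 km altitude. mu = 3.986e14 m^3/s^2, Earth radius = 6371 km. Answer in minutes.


r = 17203.6010 km = 1.7203601e+07 m
T = 2*pi*sqrt(r^3/mu) = 2*pi*sqrt(5.0916446e+21 / 3.986e14)
T = 22456.4066 s = 374.2734 min

374.2734 minutes


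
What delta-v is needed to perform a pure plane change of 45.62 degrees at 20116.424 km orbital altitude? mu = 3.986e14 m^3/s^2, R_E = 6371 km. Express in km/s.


r = 26487.4240 km = 2.6487424e+07 m
V = sqrt(mu/r) = 3879.2591 m/s
di = 45.62 deg = 0.7962192 rad
dV = 2*V*sin(di/2) = 2*3879.2591*sin(0.3981096)
dV = 3007.7950 m/s = 3.0078 km/s

3.0078 km/s


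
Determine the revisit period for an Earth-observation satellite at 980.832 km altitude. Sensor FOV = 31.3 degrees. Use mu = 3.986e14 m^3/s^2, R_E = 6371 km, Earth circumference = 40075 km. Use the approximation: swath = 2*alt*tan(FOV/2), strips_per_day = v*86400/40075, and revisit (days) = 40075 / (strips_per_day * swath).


swath = 2*980.832*tan(0.273144) = 549.5522 km
v = sqrt(mu/r) = 7363.2723 m/s = 7.3633 km/s
strips/day = v*86400/40075 = 7.3633*86400/40075 = 15.8749
coverage/day = strips * swath = 15.8749 * 549.5522 = 8724.0878 km
revisit = 40075 / 8724.0878 = 4.5936 days

4.5936 days


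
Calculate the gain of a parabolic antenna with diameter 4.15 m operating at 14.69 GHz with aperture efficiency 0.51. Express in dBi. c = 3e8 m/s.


lambda = c/f = 3e8 / 1.469e+10 = 0.02042206 m
G = eta*(pi*D/lambda)^2 = 0.51*(pi*4.15/0.02042206)^2
G = 207858.2167 (linear)
G = 10*log10(207858.2167) = 53.1777 dBi

53.1777 dBi


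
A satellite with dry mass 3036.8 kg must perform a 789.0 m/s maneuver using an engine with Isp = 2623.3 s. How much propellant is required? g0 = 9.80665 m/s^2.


ve = Isp * g0 = 2623.3 * 9.80665 = 25725.784945 m/s
mass ratio = exp(dv/ve) = exp(789.0/25725.784945) = 1.03114478
m_prop = m_dry * (mr - 1) = 3036.8 * (1.03114478 - 1)
m_prop = 94.5805 kg

94.5805 kg


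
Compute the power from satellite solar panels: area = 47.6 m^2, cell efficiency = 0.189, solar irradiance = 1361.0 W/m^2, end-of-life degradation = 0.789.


P = area * eta * S * degradation
P = 47.6 * 0.189 * 1361.0 * 0.789
P = 9660.5952 W

9660.5952 W


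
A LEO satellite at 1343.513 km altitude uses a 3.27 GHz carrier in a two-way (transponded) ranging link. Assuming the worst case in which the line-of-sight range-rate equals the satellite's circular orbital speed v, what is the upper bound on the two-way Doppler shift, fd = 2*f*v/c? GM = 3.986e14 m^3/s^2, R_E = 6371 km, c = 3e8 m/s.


r = 7.714513e+06 m
v = sqrt(mu/r) = 7188.1046 m/s (worst-case radial velocity)
f = 3.27 GHz = 3.27e+09 Hz
fd = 2*f*v/c = 2*3.27e+09*7188.1046/3.0e+08
fd = 156700.6808 Hz

156700.6808 Hz


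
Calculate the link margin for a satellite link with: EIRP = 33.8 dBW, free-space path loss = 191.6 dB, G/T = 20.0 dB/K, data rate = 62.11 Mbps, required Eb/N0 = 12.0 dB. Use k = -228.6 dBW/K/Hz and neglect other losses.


C/N0 = EIRP - FSPL + G/T - k = 33.8 - 191.6 + 20.0 - (-228.6)
C/N0 = 90.8000 dB-Hz
R_b = 62.11 Mbps = 6.211e+07 bps -> 10*log10(R_b) = 77.9316 dB-Hz
Eb/N0 = C/N0 - 10*log10(R_b) = 90.8000 - 77.9316 = 12.8684 dB
Margin = Eb/N0 - Eb/N0_req = 12.8684 - 12.0 = 0.8683847 dB (link closes)

0.8684 dB


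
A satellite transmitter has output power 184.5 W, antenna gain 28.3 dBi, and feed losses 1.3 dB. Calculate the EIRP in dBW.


Pt = 184.5 W = 22.6600 dBW
EIRP = Pt_dBW + Gt - losses = 22.6600 + 28.3 - 1.3 = 49.6600 dBW

49.6600 dBW


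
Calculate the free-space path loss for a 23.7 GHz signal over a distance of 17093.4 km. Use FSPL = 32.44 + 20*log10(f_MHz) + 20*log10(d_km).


f = 23.7 GHz = 23700.0000 MHz
d = 17093.4 km
FSPL = 32.44 + 20*log10(23700.0000) + 20*log10(17093.4)
FSPL = 32.44 + 87.4950 + 84.6566
FSPL = 204.5915 dB

204.5915 dB


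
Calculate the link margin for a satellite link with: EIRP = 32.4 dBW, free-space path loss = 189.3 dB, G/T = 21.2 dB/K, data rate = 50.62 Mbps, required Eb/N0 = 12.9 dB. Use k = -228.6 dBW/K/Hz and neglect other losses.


C/N0 = EIRP - FSPL + G/T - k = 32.4 - 189.3 + 21.2 - (-228.6)
C/N0 = 92.9000 dB-Hz
R_b = 50.62 Mbps = 5.062e+07 bps -> 10*log10(R_b) = 77.0432 dB-Hz
Eb/N0 = C/N0 - 10*log10(R_b) = 92.9000 - 77.0432 = 15.8568 dB
Margin = Eb/N0 - Eb/N0_req = 15.8568 - 12.9 = 2.9568 dB (link closes)

2.9568 dB


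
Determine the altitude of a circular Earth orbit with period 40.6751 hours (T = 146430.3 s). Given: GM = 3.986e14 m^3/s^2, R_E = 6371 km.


T = 146430.3 s
r = (mu*T^2/(4*pi^2))^(1/3) = (3.986e14 * 146430.3^2 / (4*pi^2))^(1/3)
r = 6.0045411e+07 m = 60045.4108 km
alt = r - R_E = 60045.4108 - 6371 = 53674.4108 km

53674.4108 km


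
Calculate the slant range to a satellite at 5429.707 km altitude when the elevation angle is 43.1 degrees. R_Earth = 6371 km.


h = 5429.707 km, el = 43.1 deg
d = -R_E*sin(el) + sqrt((R_E*sin(el))^2 + 2*R_E*h + h^2)
d = -6371.0000*sin(0.7522369) + sqrt((6371.0000*0.6832738)^2 + 2*6371.0000*5429.707 + 5429.707^2)
d = 6491.9930 km

6491.9930 km
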